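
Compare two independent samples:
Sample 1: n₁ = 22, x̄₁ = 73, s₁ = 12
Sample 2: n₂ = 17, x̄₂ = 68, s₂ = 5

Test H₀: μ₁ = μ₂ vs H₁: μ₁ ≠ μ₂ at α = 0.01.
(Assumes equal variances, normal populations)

Answer: t = 1.6096, fail to reject H₀

Derivation:
Pooled variance: s²_p = [21×12² + 16×5²]/(37) = 92.5405
s_p = 9.6198
SE = s_p×√(1/n₁ + 1/n₂) = 9.6198×√(1/22 + 1/17) = 3.1064
t = (x̄₁ - x̄₂)/SE = (73 - 68)/3.1064 = 1.6096
df = 37, t-critical = ±2.715
Decision: fail to reject H₀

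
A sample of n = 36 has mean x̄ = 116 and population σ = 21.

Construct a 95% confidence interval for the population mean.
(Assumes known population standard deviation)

Answer: (109.1400, 122.8600)

Derivation:
Confidence level: 95%, α = 0.05
z_0.025 = 1.960
SE = σ/√n = 21/√36 = 3.5000
Margin of error = 1.960 × 3.5000 = 6.8600
CI: x̄ ± margin = 116 ± 6.8600
CI: (109.1400, 122.8600)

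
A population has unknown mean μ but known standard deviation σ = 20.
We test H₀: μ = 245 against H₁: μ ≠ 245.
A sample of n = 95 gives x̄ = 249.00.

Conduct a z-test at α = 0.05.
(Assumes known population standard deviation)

Answer: z = 1.9493, fail to reject H₀

Derivation:
Standard error: SE = σ/√n = 20/√95 = 2.0520
z-statistic: z = (x̄ - μ₀)/SE = (249.00 - 245)/2.0520 = 1.9493
Critical value: ±1.960
p-value = 0.0513
Decision: fail to reject H₀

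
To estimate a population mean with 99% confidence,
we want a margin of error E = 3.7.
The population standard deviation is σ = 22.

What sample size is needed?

Answer: n = 235

Derivation:
z_0.005 = 2.576
n = (z×σ/E)² = (2.576×22/3.7)²
n = 234.6030
Round up: n = 235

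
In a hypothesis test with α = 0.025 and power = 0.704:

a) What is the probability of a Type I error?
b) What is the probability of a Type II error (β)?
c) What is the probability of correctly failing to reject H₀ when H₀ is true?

Answer: a) 0.025, b) 0.296, c) 0.975

Derivation:
a) Type I error probability = α = 0.025
b) Power = P(reject H₀ | H₁ true) = 1 - β = 0.704, so Type II error probability = β = 1 - Power = 0.296
c) P(fail to reject H₀ | H₀ true) = 1 - α = 0.975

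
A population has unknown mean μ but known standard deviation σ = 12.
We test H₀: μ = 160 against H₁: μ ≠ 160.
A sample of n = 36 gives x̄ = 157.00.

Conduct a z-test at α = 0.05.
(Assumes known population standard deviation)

Standard error: SE = σ/√n = 12/√36 = 2.0000
z-statistic: z = (x̄ - μ₀)/SE = (157.00 - 160)/2.0000 = -1.5000
Critical value: ±1.960
p-value = 0.1336
Decision: fail to reject H₀

Answer: z = -1.5000, fail to reject H₀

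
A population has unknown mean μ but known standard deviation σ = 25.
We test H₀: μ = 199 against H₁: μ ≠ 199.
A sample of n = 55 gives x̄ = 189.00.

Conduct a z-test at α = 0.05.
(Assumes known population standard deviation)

Answer: z = -2.9665, reject H₀

Derivation:
Standard error: SE = σ/√n = 25/√55 = 3.3710
z-statistic: z = (x̄ - μ₀)/SE = (189.00 - 199)/3.3710 = -2.9665
Critical value: ±1.960
p-value = 0.0030
Decision: reject H₀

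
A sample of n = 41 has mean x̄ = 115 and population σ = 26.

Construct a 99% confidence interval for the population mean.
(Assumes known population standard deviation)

Confidence level: 99%, α = 0.01
z_0.005 = 2.576
SE = σ/√n = 26/√41 = 4.0605
Margin of error = 2.576 × 4.0605 = 10.4598
CI: x̄ ± margin = 115 ± 10.4598
CI: (104.5402, 125.4598)

Answer: (104.5402, 125.4598)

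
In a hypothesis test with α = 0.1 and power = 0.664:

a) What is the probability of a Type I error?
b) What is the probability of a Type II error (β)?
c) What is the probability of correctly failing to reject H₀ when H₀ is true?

a) Type I error probability = α = 0.1
b) Power = P(reject H₀ | H₁ true) = 1 - β = 0.664, so Type II error probability = β = 1 - Power = 0.336
c) P(fail to reject H₀ | H₀ true) = 1 - α = 0.9

Answer: a) 0.1, b) 0.336, c) 0.9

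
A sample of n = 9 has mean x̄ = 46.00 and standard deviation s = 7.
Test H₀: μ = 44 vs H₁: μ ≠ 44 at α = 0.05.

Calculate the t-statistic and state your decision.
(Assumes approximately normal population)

Answer: t = 0.8572, fail to reject H₀

Derivation:
df = n - 1 = 8
SE = s/√n = 7/√9 = 2.3333
t = (x̄ - μ₀)/SE = (46.00 - 44)/2.3333 = 0.8572
Critical value: t_{0.025,8} = ±2.306
p-value ≈ 0.4163
Decision: fail to reject H₀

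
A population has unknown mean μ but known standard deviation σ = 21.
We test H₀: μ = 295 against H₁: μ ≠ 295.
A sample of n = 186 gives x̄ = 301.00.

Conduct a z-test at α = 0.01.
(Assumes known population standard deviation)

Answer: z = 3.8966, reject H₀

Derivation:
Standard error: SE = σ/√n = 21/√186 = 1.5398
z-statistic: z = (x̄ - μ₀)/SE = (301.00 - 295)/1.5398 = 3.8966
Critical value: ±2.576
p-value = 0.0001
Decision: reject H₀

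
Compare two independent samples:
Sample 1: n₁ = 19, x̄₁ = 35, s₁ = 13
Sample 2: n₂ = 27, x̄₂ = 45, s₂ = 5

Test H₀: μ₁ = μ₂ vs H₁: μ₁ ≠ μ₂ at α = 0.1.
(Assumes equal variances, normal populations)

Pooled variance: s²_p = [18×13² + 26×5²]/(44) = 83.9091
s_p = 9.1602
SE = s_p×√(1/n₁ + 1/n₂) = 9.1602×√(1/19 + 1/27) = 2.7430
t = (x̄₁ - x̄₂)/SE = (35 - 45)/2.7430 = -3.6456
df = 44, t-critical = ±1.680
Decision: reject H₀

Answer: t = -3.6456, reject H₀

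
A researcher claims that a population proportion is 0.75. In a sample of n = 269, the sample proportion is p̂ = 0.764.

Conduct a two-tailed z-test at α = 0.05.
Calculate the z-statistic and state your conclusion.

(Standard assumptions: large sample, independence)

H₀: p = 0.75, H₁: p ≠ 0.75
Standard error: SE = √(p₀(1-p₀)/n) = √(0.75×0.25/269) = 0.026401
z-statistic: z = (p̂ - p₀)/SE = (0.764 - 0.75)/0.026401 = 0.5303
Critical value: z_0.025 = ±1.960
p-value = 0.5959
Decision: fail to reject H₀ at α = 0.05

Answer: z = 0.5303, fail to reject H₀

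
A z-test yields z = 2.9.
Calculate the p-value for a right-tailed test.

For z = 2.9:
p = P(Z > 2.9) = 1 - Φ(2.9) = 0.0019

Answer: p-value ≈ 0.0019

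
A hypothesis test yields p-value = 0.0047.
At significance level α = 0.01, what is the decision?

Answer: reject H₀

Derivation:
Compare p-value to α:
0.0047 < 0.01
Decision: reject H₀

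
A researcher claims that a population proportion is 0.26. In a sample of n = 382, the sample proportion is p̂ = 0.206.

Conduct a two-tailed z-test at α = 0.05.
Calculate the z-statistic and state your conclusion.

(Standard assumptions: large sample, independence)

H₀: p = 0.26, H₁: p ≠ 0.26
Standard error: SE = √(p₀(1-p₀)/n) = √(0.26×0.74/382) = 0.022442
z-statistic: z = (p̂ - p₀)/SE = (0.206 - 0.26)/0.022442 = -2.4062
Critical value: z_0.025 = ±1.960
p-value = 0.0161
Decision: reject H₀ at α = 0.05

Answer: z = -2.4062, reject H₀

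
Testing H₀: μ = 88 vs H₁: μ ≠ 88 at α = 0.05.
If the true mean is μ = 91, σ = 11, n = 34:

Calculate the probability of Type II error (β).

SE = σ/√n = 11/√34 = 1.8865
Critical values: μ₀ ± z_0.025×SE = 88 ± 1.960×1.8865
Acceptance region: (84.3025, 91.6975)
Under H₁ (μ = 91): z_high = (91.6975 - 91)/1.8865 = 0.3697, z_low = (84.3025 - 91)/1.8865 = -3.5502
β = P(not reject | H₁) = Φ(0.3697) - Φ(-3.5502) ≈ 0.6440

Answer: β ≈ 0.6440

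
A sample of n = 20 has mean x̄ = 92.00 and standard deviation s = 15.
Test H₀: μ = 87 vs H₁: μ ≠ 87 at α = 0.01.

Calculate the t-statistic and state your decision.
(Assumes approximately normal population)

df = n - 1 = 19
SE = s/√n = 15/√20 = 3.3541
t = (x̄ - μ₀)/SE = (92.00 - 87)/3.3541 = 1.4907
Critical value: t_{0.005,19} = ±2.861
p-value ≈ 0.1525
Decision: fail to reject H₀

Answer: t = 1.4907, fail to reject H₀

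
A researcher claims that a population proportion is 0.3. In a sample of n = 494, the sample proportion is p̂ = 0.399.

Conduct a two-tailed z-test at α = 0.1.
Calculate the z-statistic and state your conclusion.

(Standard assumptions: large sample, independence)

H₀: p = 0.3, H₁: p ≠ 0.3
Standard error: SE = √(p₀(1-p₀)/n) = √(0.3×0.7/494) = 0.020618
z-statistic: z = (p̂ - p₀)/SE = (0.399 - 0.3)/0.020618 = 4.8016
Critical value: z_0.05 = ±1.645
p-value < 0.0001
Decision: reject H₀ at α = 0.1

Answer: z = 4.8016, reject H₀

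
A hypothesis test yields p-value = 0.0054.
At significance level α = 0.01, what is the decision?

Compare p-value to α:
0.0054 < 0.01
Decision: reject H₀

Answer: reject H₀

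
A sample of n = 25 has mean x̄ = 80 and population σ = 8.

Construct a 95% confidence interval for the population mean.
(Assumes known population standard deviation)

Confidence level: 95%, α = 0.05
z_0.025 = 1.960
SE = σ/√n = 8/√25 = 1.6000
Margin of error = 1.960 × 1.6000 = 3.1360
CI: x̄ ± margin = 80 ± 3.1360
CI: (76.8640, 83.1360)

Answer: (76.8640, 83.1360)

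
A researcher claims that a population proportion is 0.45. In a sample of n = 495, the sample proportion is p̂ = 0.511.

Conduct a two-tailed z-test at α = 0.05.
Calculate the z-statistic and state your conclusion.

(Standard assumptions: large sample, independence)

Answer: z = 2.7280, reject H₀

Derivation:
H₀: p = 0.45, H₁: p ≠ 0.45
Standard error: SE = √(p₀(1-p₀)/n) = √(0.45×0.55/495) = 0.022361
z-statistic: z = (p̂ - p₀)/SE = (0.511 - 0.45)/0.022361 = 2.7280
Critical value: z_0.025 = ±1.960
p-value = 0.0064
Decision: reject H₀ at α = 0.05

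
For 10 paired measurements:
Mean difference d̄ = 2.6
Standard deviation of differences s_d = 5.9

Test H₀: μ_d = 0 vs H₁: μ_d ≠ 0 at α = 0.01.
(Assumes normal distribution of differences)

Answer: t = 1.3936, fail to reject H₀

Derivation:
df = n - 1 = 9
SE = s_d/√n = 5.9/√10 = 1.8657
t = d̄/SE = 2.6/1.8657 = 1.3936
Critical value: t_{0.005,9} = ±3.250
p-value ≈ 0.1969
Decision: fail to reject H₀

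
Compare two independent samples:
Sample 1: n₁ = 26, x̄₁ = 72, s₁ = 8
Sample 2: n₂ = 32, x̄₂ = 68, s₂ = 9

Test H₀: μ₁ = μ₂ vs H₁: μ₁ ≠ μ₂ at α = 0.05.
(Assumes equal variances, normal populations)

Pooled variance: s²_p = [25×8² + 31×9²]/(56) = 73.4107
s_p = 8.5680
SE = s_p×√(1/n₁ + 1/n₂) = 8.5680×√(1/26 + 1/32) = 2.2622
t = (x̄₁ - x̄₂)/SE = (72 - 68)/2.2622 = 1.7682
df = 56, t-critical = ±2.003
Decision: fail to reject H₀

Answer: t = 1.7682, fail to reject H₀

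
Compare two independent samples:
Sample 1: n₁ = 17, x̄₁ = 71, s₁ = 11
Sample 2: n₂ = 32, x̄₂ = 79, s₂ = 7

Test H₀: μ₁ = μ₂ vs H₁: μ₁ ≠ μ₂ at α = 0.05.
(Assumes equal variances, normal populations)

Pooled variance: s²_p = [16×11² + 31×7²]/(47) = 73.5106
s_p = 8.5738
SE = s_p×√(1/n₁ + 1/n₂) = 8.5738×√(1/17 + 1/32) = 2.5732
t = (x̄₁ - x̄₂)/SE = (71 - 79)/2.5732 = -3.1090
df = 47, t-critical = ±2.012
Decision: reject H₀

Answer: t = -3.1090, reject H₀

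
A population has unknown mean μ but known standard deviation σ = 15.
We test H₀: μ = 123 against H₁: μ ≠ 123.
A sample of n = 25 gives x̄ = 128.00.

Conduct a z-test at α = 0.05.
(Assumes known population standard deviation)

Answer: z = 1.6667, fail to reject H₀

Derivation:
Standard error: SE = σ/√n = 15/√25 = 3.0000
z-statistic: z = (x̄ - μ₀)/SE = (128.00 - 123)/3.0000 = 1.6667
Critical value: ±1.960
p-value = 0.0956
Decision: fail to reject H₀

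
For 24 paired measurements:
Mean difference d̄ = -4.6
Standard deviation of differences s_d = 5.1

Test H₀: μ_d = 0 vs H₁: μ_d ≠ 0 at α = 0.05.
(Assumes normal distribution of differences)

df = n - 1 = 23
SE = s_d/√n = 5.1/√24 = 1.0410
t = d̄/SE = -4.6/1.0410 = -4.4188
Critical value: t_{0.025,23} = ±2.069
p-value ≈ 0.0002
Decision: reject H₀

Answer: t = -4.4188, reject H₀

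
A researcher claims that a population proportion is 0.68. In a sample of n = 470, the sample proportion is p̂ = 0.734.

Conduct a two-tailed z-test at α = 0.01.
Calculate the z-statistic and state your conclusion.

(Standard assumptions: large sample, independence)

Answer: z = 2.5096, fail to reject H₀

Derivation:
H₀: p = 0.68, H₁: p ≠ 0.68
Standard error: SE = √(p₀(1-p₀)/n) = √(0.68×0.32/470) = 0.021517
z-statistic: z = (p̂ - p₀)/SE = (0.734 - 0.68)/0.021517 = 2.5096
Critical value: z_0.005 = ±2.576
p-value = 0.0121
Decision: fail to reject H₀ at α = 0.01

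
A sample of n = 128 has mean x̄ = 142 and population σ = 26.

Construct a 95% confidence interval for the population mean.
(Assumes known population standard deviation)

Confidence level: 95%, α = 0.05
z_0.025 = 1.960
SE = σ/√n = 26/√128 = 2.2981
Margin of error = 1.960 × 2.2981 = 4.5043
CI: x̄ ± margin = 142 ± 4.5043
CI: (137.4957, 146.5043)

Answer: (137.4957, 146.5043)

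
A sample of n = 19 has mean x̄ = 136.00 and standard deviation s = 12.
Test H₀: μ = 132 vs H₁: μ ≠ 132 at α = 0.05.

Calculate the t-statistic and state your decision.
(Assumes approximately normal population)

Answer: t = 1.4530, fail to reject H₀

Derivation:
df = n - 1 = 18
SE = s/√n = 12/√19 = 2.7530
t = (x̄ - μ₀)/SE = (136.00 - 132)/2.7530 = 1.4530
Critical value: t_{0.025,18} = ±2.101
p-value ≈ 0.1634
Decision: fail to reject H₀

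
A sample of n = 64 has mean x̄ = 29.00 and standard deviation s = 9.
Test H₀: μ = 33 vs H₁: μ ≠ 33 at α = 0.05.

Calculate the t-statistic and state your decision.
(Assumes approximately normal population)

df = n - 1 = 63
SE = s/√n = 9/√64 = 1.1250
t = (x̄ - μ₀)/SE = (29.00 - 33)/1.1250 = -3.5556
Critical value: t_{0.025,63} = ±1.998
p-value ≈ 0.0007
Decision: reject H₀

Answer: t = -3.5556, reject H₀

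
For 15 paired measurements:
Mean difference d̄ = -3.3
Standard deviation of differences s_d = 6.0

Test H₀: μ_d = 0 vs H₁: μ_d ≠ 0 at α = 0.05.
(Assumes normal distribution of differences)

Answer: t = -2.1301, fail to reject H₀

Derivation:
df = n - 1 = 14
SE = s_d/√n = 6.0/√15 = 1.5492
t = d̄/SE = -3.3/1.5492 = -2.1301
Critical value: t_{0.025,14} = ±2.145
p-value ≈ 0.0514
Decision: fail to reject H₀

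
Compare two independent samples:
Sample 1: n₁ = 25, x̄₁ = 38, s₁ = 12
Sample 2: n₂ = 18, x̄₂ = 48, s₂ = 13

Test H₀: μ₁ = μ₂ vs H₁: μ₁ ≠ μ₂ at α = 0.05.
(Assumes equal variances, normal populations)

Pooled variance: s²_p = [24×12² + 17×13²]/(41) = 154.3659
s_p = 12.4244
SE = s_p×√(1/n₁ + 1/n₂) = 12.4244×√(1/25 + 1/18) = 3.8406
t = (x̄₁ - x̄₂)/SE = (38 - 48)/3.8406 = -2.6038
df = 41, t-critical = ±2.020
Decision: reject H₀

Answer: t = -2.6038, reject H₀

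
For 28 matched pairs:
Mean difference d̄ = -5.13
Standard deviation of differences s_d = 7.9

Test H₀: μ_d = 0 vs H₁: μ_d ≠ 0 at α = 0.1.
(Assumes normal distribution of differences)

df = n - 1 = 27
SE = s_d/√n = 7.9/√28 = 1.4930
t = d̄/SE = -5.13/1.4930 = -3.4360
Critical value: t_{0.05,27} = ±1.703
p-value ≈ 0.0019
Decision: reject H₀

Answer: t = -3.4360, reject H₀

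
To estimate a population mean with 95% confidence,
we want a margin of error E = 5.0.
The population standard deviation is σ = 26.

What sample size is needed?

z_0.025 = 1.960
n = (z×σ/E)² = (1.960×26/5.0)²
n = 103.8769
Round up: n = 104

Answer: n = 104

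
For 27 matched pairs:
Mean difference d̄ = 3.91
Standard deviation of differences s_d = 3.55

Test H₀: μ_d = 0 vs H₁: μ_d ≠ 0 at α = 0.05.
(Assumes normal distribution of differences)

df = n - 1 = 26
SE = s_d/√n = 3.55/√27 = 0.6832
t = d̄/SE = 3.91/0.6832 = 5.7231
Critical value: t_{0.025,26} = ±2.056
p-value < 0.0001
Decision: reject H₀

Answer: t = 5.7231, reject H₀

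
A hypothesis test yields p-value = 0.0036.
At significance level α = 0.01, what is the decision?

Answer: reject H₀

Derivation:
Compare p-value to α:
0.0036 < 0.01
Decision: reject H₀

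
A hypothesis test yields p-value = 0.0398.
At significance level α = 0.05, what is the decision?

Answer: reject H₀

Derivation:
Compare p-value to α:
0.0398 < 0.05
Decision: reject H₀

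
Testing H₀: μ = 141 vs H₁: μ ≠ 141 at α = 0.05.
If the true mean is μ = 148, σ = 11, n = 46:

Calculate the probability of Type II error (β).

Answer: β ≈ 0.0092

Derivation:
SE = σ/√n = 11/√46 = 1.6219
Critical values: μ₀ ± z_0.025×SE = 141 ± 1.960×1.6219
Acceptance region: (137.8211, 144.1789)
Under H₁ (μ = 148): z_high = (144.1789 - 148)/1.6219 = -2.3559, z_low = (137.8211 - 148)/1.6219 = -6.2759
β = P(not reject | H₁) = Φ(-2.3559) - Φ(-6.2759) ≈ 0.0092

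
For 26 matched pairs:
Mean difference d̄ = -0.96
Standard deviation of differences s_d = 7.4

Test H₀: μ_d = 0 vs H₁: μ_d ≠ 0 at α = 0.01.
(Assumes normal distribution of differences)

df = n - 1 = 25
SE = s_d/√n = 7.4/√26 = 1.4513
t = d̄/SE = -0.96/1.4513 = -0.6615
Critical value: t_{0.005,25} = ±2.787
p-value ≈ 0.5143
Decision: fail to reject H₀

Answer: t = -0.6615, fail to reject H₀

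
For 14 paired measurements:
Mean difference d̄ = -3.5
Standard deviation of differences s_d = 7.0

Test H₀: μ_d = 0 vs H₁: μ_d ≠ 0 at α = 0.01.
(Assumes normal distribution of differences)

Answer: t = -1.8709, fail to reject H₀

Derivation:
df = n - 1 = 13
SE = s_d/√n = 7.0/√14 = 1.8708
t = d̄/SE = -3.5/1.8708 = -1.8709
Critical value: t_{0.005,13} = ±3.012
p-value ≈ 0.0840
Decision: fail to reject H₀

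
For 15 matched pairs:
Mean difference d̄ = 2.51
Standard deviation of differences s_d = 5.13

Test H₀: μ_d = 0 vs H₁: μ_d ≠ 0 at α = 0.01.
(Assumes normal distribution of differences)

df = n - 1 = 14
SE = s_d/√n = 5.13/√15 = 1.3246
t = d̄/SE = 2.51/1.3246 = 1.8949
Critical value: t_{0.005,14} = ±2.977
p-value ≈ 0.0789
Decision: fail to reject H₀

Answer: t = 1.8949, fail to reject H₀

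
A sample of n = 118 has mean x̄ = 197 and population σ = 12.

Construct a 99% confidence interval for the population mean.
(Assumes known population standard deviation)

Confidence level: 99%, α = 0.01
z_0.005 = 2.576
SE = σ/√n = 12/√118 = 1.1047
Margin of error = 2.576 × 1.1047 = 2.8457
CI: x̄ ± margin = 197 ± 2.8457
CI: (194.1543, 199.8457)

Answer: (194.1543, 199.8457)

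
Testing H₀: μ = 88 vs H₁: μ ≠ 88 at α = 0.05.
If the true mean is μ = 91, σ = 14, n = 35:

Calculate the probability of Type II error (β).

Answer: β ≈ 0.7550

Derivation:
SE = σ/√n = 14/√35 = 2.3664
Critical values: μ₀ ± z_0.025×SE = 88 ± 1.960×2.3664
Acceptance region: (83.3619, 92.6381)
Under H₁ (μ = 91): z_high = (92.6381 - 91)/2.3664 = 0.6922, z_low = (83.3619 - 91)/2.3664 = -3.2277
β = P(not reject | H₁) = Φ(0.6922) - Φ(-3.2277) ≈ 0.7550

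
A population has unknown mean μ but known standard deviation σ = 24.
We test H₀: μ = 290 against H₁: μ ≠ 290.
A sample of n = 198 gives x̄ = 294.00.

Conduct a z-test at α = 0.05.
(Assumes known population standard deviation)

Answer: z = 2.3452, reject H₀

Derivation:
Standard error: SE = σ/√n = 24/√198 = 1.7056
z-statistic: z = (x̄ - μ₀)/SE = (294.00 - 290)/1.7056 = 2.3452
Critical value: ±1.960
p-value = 0.0190
Decision: reject H₀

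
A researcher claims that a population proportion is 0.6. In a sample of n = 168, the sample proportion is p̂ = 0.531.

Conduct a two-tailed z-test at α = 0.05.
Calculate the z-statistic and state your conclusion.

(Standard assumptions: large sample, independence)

H₀: p = 0.6, H₁: p ≠ 0.6
Standard error: SE = √(p₀(1-p₀)/n) = √(0.6×0.4/168) = 0.037796
z-statistic: z = (p̂ - p₀)/SE = (0.531 - 0.6)/0.037796 = -1.8256
Critical value: z_0.025 = ±1.960
p-value = 0.0679
Decision: fail to reject H₀ at α = 0.05

Answer: z = -1.8256, fail to reject H₀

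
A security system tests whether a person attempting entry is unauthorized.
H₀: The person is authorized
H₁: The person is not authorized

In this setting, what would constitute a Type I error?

Type I error (α): Rejecting H₀ when H₀ is true
Type II error (β): Failing to reject H₀ when H₁ is true

Answer: Denying entry to an authorized person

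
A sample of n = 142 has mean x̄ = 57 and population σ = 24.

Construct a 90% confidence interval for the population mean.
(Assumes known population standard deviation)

Answer: (53.6870, 60.3130)

Derivation:
Confidence level: 90%, α = 0.1
z_0.05 = 1.645
SE = σ/√n = 24/√142 = 2.0140
Margin of error = 1.645 × 2.0140 = 3.3130
CI: x̄ ± margin = 57 ± 3.3130
CI: (53.6870, 60.3130)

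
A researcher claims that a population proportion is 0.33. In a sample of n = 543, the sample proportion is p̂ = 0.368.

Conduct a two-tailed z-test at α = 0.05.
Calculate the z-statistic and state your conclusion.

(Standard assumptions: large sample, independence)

H₀: p = 0.33, H₁: p ≠ 0.33
Standard error: SE = √(p₀(1-p₀)/n) = √(0.33×0.67/543) = 0.020179
z-statistic: z = (p̂ - p₀)/SE = (0.368 - 0.33)/0.020179 = 1.8831
Critical value: z_0.025 = ±1.960
p-value = 0.0597
Decision: fail to reject H₀ at α = 0.05

Answer: z = 1.8831, fail to reject H₀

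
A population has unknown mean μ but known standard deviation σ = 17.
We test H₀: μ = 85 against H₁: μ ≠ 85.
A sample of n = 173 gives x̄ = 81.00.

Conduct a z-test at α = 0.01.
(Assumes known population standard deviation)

Answer: z = -3.0948, reject H₀

Derivation:
Standard error: SE = σ/√n = 17/√173 = 1.2925
z-statistic: z = (x̄ - μ₀)/SE = (81.00 - 85)/1.2925 = -3.0948
Critical value: ±2.576
p-value = 0.0020
Decision: reject H₀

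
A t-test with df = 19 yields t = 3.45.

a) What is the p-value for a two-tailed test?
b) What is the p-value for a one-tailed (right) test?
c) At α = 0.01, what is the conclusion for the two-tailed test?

Using t-distribution with df = 19:
a) Two-tailed: p = 2×P(T > 3.45) = 0.0027
b) One-tailed: p = P(T > 3.45) = 0.0013
c) 0.0027 < 0.01, reject H₀

Answer: a) 0.0027, b) 0.0013, c) reject H₀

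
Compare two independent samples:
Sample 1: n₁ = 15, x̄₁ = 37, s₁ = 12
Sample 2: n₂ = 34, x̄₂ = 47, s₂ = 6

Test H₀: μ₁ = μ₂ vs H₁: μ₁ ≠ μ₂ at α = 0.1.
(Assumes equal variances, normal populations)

Answer: t = -3.9075, reject H₀

Derivation:
Pooled variance: s²_p = [14×12² + 33×6²]/(47) = 68.1702
s_p = 8.2565
SE = s_p×√(1/n₁ + 1/n₂) = 8.2565×√(1/15 + 1/34) = 2.5592
t = (x̄₁ - x̄₂)/SE = (37 - 47)/2.5592 = -3.9075
df = 47, t-critical = ±1.678
Decision: reject H₀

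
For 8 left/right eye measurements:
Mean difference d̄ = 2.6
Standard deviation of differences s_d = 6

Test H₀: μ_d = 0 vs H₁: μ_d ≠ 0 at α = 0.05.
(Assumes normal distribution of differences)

Answer: t = 1.2257, fail to reject H₀

Derivation:
df = n - 1 = 7
SE = s_d/√n = 6/√8 = 2.1213
t = d̄/SE = 2.6/2.1213 = 1.2257
Critical value: t_{0.025,7} = ±2.365
p-value ≈ 0.2599
Decision: fail to reject H₀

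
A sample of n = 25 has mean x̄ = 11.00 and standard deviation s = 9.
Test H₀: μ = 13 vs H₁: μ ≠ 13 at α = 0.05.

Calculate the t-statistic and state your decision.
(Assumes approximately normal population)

df = n - 1 = 24
SE = s/√n = 9/√25 = 1.8000
t = (x̄ - μ₀)/SE = (11.00 - 13)/1.8000 = -1.1111
Critical value: t_{0.025,24} = ±2.064
p-value ≈ 0.2775
Decision: fail to reject H₀

Answer: t = -1.1111, fail to reject H₀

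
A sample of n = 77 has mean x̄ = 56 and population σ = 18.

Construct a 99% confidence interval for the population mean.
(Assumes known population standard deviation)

Confidence level: 99%, α = 0.01
z_0.005 = 2.576
SE = σ/√n = 18/√77 = 2.0513
Margin of error = 2.576 × 2.0513 = 5.2841
CI: x̄ ± margin = 56 ± 5.2841
CI: (50.7159, 61.2841)

Answer: (50.7159, 61.2841)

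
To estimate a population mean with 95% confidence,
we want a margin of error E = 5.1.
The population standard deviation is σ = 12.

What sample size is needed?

Answer: n = 22

Derivation:
z_0.025 = 1.960
n = (z×σ/E)² = (1.960×12/5.1)²
n = 21.2684
Round up: n = 22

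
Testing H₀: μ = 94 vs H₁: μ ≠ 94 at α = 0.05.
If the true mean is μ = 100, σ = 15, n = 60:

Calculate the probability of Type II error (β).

Answer: β ≈ 0.1275

Derivation:
SE = σ/√n = 15/√60 = 1.9365
Critical values: μ₀ ± z_0.025×SE = 94 ± 1.960×1.9365
Acceptance region: (90.2045, 97.7955)
Under H₁ (μ = 100): z_high = (97.7955 - 100)/1.9365 = -1.1384, z_low = (90.2045 - 100)/1.9365 = -5.0584
β = P(not reject | H₁) = Φ(-1.1384) - Φ(-5.0584) ≈ 0.1275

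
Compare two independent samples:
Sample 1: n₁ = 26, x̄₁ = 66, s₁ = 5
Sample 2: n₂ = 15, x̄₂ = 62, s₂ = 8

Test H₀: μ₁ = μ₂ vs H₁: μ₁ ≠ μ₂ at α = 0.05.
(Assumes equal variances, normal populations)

Answer: t = 1.9755, fail to reject H₀

Derivation:
Pooled variance: s²_p = [25×5² + 14×8²]/(39) = 39.0000
s_p = 6.2450
SE = s_p×√(1/n₁ + 1/n₂) = 6.2450×√(1/26 + 1/15) = 2.0248
t = (x̄₁ - x̄₂)/SE = (66 - 62)/2.0248 = 1.9755
df = 39, t-critical = ±2.023
Decision: fail to reject H₀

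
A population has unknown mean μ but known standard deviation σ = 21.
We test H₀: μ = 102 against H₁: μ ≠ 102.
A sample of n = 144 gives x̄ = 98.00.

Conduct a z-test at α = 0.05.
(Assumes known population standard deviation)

Answer: z = -2.2857, reject H₀

Derivation:
Standard error: SE = σ/√n = 21/√144 = 1.7500
z-statistic: z = (x̄ - μ₀)/SE = (98.00 - 102)/1.7500 = -2.2857
Critical value: ±1.960
p-value = 0.0223
Decision: reject H₀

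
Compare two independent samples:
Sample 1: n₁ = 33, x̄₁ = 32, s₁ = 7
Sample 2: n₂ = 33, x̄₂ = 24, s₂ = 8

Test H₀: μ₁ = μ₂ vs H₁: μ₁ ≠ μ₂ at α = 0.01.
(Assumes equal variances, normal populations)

Pooled variance: s²_p = [32×7² + 32×8²]/(64) = 56.5000
s_p = 7.5166
SE = s_p×√(1/n₁ + 1/n₂) = 7.5166×√(1/33 + 1/33) = 1.8505
t = (x̄₁ - x̄₂)/SE = (32 - 24)/1.8505 = 4.3232
df = 64, t-critical = ±2.655
Decision: reject H₀

Answer: t = 4.3232, reject H₀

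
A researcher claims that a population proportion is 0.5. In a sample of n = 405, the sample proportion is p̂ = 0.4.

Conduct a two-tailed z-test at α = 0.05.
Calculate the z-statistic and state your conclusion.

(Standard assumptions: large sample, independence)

H₀: p = 0.5, H₁: p ≠ 0.5
Standard error: SE = √(p₀(1-p₀)/n) = √(0.5×0.5/405) = 0.024845
z-statistic: z = (p̂ - p₀)/SE = (0.4 - 0.5)/0.024845 = -4.0250
Critical value: z_0.025 = ±1.960
p-value = 0.0001
Decision: reject H₀ at α = 0.05

Answer: z = -4.0250, reject H₀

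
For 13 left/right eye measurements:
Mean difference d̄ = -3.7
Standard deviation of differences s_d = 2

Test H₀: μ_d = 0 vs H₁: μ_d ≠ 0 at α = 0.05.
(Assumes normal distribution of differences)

Answer: t = -6.6703, reject H₀

Derivation:
df = n - 1 = 12
SE = s_d/√n = 2/√13 = 0.5547
t = d̄/SE = -3.7/0.5547 = -6.6703
Critical value: t_{0.025,12} = ±2.179
p-value < 0.0001
Decision: reject H₀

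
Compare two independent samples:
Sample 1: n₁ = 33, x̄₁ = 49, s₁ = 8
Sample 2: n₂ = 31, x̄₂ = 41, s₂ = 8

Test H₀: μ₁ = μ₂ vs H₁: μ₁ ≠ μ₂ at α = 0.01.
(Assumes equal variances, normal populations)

Pooled variance: s²_p = [32×8² + 30×8²]/(62) = 64.0000
s_p = 8.0000
SE = s_p×√(1/n₁ + 1/n₂) = 8.0000×√(1/33 + 1/31) = 2.0010
t = (x̄₁ - x̄₂)/SE = (49 - 41)/2.0010 = 3.9980
df = 62, t-critical = ±2.657
Decision: reject H₀

Answer: t = 3.9980, reject H₀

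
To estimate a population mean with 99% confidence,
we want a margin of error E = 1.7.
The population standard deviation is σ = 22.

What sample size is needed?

z_0.005 = 2.576
n = (z×σ/E)² = (2.576×22/1.7)²
n = 1111.3203
Round up: n = 1112

Answer: n = 1112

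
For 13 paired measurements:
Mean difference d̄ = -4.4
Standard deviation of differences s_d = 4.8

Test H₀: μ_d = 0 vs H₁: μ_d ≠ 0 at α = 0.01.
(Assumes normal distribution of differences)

df = n - 1 = 12
SE = s_d/√n = 4.8/√13 = 1.3313
t = d̄/SE = -4.4/1.3313 = -3.3050
Critical value: t_{0.005,12} = ±3.055
p-value ≈ 0.0063
Decision: reject H₀

Answer: t = -3.3050, reject H₀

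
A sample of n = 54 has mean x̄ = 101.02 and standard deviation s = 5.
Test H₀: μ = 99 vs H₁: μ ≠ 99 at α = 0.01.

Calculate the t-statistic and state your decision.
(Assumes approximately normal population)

df = n - 1 = 53
SE = s/√n = 5/√54 = 0.6804
t = (x̄ - μ₀)/SE = (101.02 - 99)/0.6804 = 2.9688
Critical value: t_{0.005,53} = ±2.672
p-value ≈ 0.0045
Decision: reject H₀

Answer: t = 2.9688, reject H₀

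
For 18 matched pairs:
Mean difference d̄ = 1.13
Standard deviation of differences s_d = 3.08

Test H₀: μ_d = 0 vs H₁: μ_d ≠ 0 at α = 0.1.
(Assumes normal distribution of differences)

df = n - 1 = 17
SE = s_d/√n = 3.08/√18 = 0.7260
t = d̄/SE = 1.13/0.7260 = 1.5565
Critical value: t_{0.05,17} = ±1.740
p-value ≈ 0.1380
Decision: fail to reject H₀

Answer: t = 1.5565, fail to reject H₀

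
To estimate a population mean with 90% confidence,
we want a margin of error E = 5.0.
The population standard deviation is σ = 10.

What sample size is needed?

Answer: n = 11

Derivation:
z_0.05 = 1.645
n = (z×σ/E)² = (1.645×10/5.0)²
n = 10.8241
Round up: n = 11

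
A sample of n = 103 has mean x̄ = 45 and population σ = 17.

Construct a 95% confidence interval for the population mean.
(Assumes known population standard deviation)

Answer: (41.7168, 48.2832)

Derivation:
Confidence level: 95%, α = 0.05
z_0.025 = 1.960
SE = σ/√n = 17/√103 = 1.6751
Margin of error = 1.960 × 1.6751 = 3.2832
CI: x̄ ± margin = 45 ± 3.2832
CI: (41.7168, 48.2832)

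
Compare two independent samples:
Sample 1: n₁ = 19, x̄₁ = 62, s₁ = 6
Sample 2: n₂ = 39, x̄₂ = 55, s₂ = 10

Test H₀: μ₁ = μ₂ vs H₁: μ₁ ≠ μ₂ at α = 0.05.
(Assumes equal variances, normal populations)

Answer: t = 2.8074, reject H₀

Derivation:
Pooled variance: s²_p = [18×6² + 38×10²]/(56) = 79.4286
s_p = 8.9123
SE = s_p×√(1/n₁ + 1/n₂) = 8.9123×√(1/19 + 1/39) = 2.4934
t = (x̄₁ - x̄₂)/SE = (62 - 55)/2.4934 = 2.8074
df = 56, t-critical = ±2.003
Decision: reject H₀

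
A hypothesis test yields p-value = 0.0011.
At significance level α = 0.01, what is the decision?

Compare p-value to α:
0.0011 < 0.01
Decision: reject H₀

Answer: reject H₀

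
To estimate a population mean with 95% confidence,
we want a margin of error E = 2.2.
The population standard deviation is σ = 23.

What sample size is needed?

Answer: n = 420

Derivation:
z_0.025 = 1.960
n = (z×σ/E)² = (1.960×23/2.2)²
n = 419.8774
Round up: n = 420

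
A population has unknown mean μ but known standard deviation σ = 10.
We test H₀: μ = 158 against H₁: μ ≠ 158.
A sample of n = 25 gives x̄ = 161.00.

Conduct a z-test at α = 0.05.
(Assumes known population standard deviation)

Answer: z = 1.5000, fail to reject H₀

Derivation:
Standard error: SE = σ/√n = 10/√25 = 2.0000
z-statistic: z = (x̄ - μ₀)/SE = (161.00 - 158)/2.0000 = 1.5000
Critical value: ±1.960
p-value = 0.1336
Decision: fail to reject H₀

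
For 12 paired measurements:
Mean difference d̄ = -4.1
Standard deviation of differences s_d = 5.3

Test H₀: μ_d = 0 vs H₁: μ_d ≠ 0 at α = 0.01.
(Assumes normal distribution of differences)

df = n - 1 = 11
SE = s_d/√n = 5.3/√12 = 1.5300
t = d̄/SE = -4.1/1.5300 = -2.6797
Critical value: t_{0.005,11} = ±3.106
p-value ≈ 0.0214
Decision: fail to reject H₀

Answer: t = -2.6797, fail to reject H₀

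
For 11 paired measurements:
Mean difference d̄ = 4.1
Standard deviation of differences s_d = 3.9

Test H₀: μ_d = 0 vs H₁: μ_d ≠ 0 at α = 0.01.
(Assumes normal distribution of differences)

Answer: t = 3.4867, reject H₀

Derivation:
df = n - 1 = 10
SE = s_d/√n = 3.9/√11 = 1.1759
t = d̄/SE = 4.1/1.1759 = 3.4867
Critical value: t_{0.005,10} = ±3.169
p-value ≈ 0.0059
Decision: reject H₀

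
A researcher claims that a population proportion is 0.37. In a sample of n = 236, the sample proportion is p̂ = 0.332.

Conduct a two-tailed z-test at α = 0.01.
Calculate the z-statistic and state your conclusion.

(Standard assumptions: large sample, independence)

H₀: p = 0.37, H₁: p ≠ 0.37
Standard error: SE = √(p₀(1-p₀)/n) = √(0.37×0.63/236) = 0.031428
z-statistic: z = (p̂ - p₀)/SE = (0.332 - 0.37)/0.031428 = -1.2091
Critical value: z_0.005 = ±2.576
p-value = 0.2266
Decision: fail to reject H₀ at α = 0.01

Answer: z = -1.2091, fail to reject H₀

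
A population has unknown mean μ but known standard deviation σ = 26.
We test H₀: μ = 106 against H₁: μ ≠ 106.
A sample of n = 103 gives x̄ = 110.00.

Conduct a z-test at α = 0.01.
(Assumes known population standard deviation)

Answer: z = 1.5613, fail to reject H₀

Derivation:
Standard error: SE = σ/√n = 26/√103 = 2.5619
z-statistic: z = (x̄ - μ₀)/SE = (110.00 - 106)/2.5619 = 1.5613
Critical value: ±2.576
p-value = 0.1185
Decision: fail to reject H₀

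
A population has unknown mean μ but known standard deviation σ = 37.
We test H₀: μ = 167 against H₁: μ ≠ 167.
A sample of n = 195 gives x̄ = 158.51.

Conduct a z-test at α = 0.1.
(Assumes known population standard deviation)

Standard error: SE = σ/√n = 37/√195 = 2.6496
z-statistic: z = (x̄ - μ₀)/SE = (158.51 - 167)/2.6496 = -3.2043
Critical value: ±1.645
p-value = 0.0014
Decision: reject H₀

Answer: z = -3.2043, reject H₀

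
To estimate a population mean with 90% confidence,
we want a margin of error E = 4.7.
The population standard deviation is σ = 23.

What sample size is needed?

z_0.05 = 1.645
n = (z×σ/E)² = (1.645×23/4.7)²
n = 64.8025
Round up: n = 65

Answer: n = 65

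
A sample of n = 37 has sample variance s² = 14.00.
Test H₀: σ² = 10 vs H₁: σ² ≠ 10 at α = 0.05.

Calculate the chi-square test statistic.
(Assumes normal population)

Answer: χ² = 50.4000, fail to reject H₀

Derivation:
df = n - 1 = 36
χ² = (n-1)s²/σ₀² = 36×14.00/10 = 50.4000
Critical values: χ²_{0.975,36} = 21.336, χ²_{0.025,36} = 54.437
Rejection region: χ² < 21.336 or χ² > 54.437
Decision: fail to reject H₀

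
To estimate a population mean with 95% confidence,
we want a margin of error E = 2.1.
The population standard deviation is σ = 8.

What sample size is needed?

z_0.025 = 1.960
n = (z×σ/E)² = (1.960×8/2.1)²
n = 55.7511
Round up: n = 56

Answer: n = 56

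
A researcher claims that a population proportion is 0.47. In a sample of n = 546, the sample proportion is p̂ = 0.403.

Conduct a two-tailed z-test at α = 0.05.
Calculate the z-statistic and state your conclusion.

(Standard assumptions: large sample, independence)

H₀: p = 0.47, H₁: p ≠ 0.47
Standard error: SE = √(p₀(1-p₀)/n) = √(0.47×0.53/546) = 0.021359
z-statistic: z = (p̂ - p₀)/SE = (0.403 - 0.47)/0.021359 = -3.1369
Critical value: z_0.025 = ±1.960
p-value = 0.0017
Decision: reject H₀ at α = 0.05

Answer: z = -3.1369, reject H₀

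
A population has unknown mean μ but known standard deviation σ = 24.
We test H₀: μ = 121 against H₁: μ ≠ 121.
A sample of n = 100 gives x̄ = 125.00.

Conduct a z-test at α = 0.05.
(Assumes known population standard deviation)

Answer: z = 1.6667, fail to reject H₀

Derivation:
Standard error: SE = σ/√n = 24/√100 = 2.4000
z-statistic: z = (x̄ - μ₀)/SE = (125.00 - 121)/2.4000 = 1.6667
Critical value: ±1.960
p-value = 0.0956
Decision: fail to reject H₀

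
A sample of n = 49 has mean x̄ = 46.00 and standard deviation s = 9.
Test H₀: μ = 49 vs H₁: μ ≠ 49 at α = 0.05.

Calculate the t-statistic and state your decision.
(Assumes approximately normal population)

df = n - 1 = 48
SE = s/√n = 9/√49 = 1.2857
t = (x̄ - μ₀)/SE = (46.00 - 49)/1.2857 = -2.3334
Critical value: t_{0.025,48} = ±2.011
p-value ≈ 0.0239
Decision: reject H₀

Answer: t = -2.3334, reject H₀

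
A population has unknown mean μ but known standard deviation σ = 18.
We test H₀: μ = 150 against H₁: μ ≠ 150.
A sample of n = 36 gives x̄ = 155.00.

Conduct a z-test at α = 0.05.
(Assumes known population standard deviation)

Standard error: SE = σ/√n = 18/√36 = 3.0000
z-statistic: z = (x̄ - μ₀)/SE = (155.00 - 150)/3.0000 = 1.6667
Critical value: ±1.960
p-value = 0.0956
Decision: fail to reject H₀

Answer: z = 1.6667, fail to reject H₀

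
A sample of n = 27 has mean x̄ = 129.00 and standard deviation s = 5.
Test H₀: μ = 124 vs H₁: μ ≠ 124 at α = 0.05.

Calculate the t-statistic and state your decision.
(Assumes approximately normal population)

df = n - 1 = 26
SE = s/√n = 5/√27 = 0.9623
t = (x̄ - μ₀)/SE = (129.00 - 124)/0.9623 = 5.1959
Critical value: t_{0.025,26} = ±2.056
p-value < 0.0001
Decision: reject H₀

Answer: t = 5.1959, reject H₀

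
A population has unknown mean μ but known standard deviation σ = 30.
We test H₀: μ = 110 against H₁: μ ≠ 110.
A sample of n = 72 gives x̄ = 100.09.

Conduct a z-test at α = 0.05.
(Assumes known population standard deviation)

Standard error: SE = σ/√n = 30/√72 = 3.5355
z-statistic: z = (x̄ - μ₀)/SE = (100.09 - 110)/3.5355 = -2.8030
Critical value: ±1.960
p-value = 0.0051
Decision: reject H₀

Answer: z = -2.8030, reject H₀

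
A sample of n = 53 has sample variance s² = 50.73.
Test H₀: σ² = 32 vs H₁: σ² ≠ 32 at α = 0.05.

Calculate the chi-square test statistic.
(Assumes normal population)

Answer: χ² = 82.4363, reject H₀

Derivation:
df = n - 1 = 52
χ² = (n-1)s²/σ₀² = 52×50.73/32 = 82.4363
Critical values: χ²_{0.975,52} = 33.968, χ²_{0.025,52} = 73.810
Rejection region: χ² < 33.968 or χ² > 73.810
Decision: reject H₀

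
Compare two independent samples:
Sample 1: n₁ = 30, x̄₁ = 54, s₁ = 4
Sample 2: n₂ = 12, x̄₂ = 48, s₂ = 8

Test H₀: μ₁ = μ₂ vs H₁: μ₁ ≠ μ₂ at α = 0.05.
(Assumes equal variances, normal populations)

Answer: t = 3.2508, reject H₀

Derivation:
Pooled variance: s²_p = [29×4² + 11×8²]/(40) = 29.2000
s_p = 5.4037
SE = s_p×√(1/n₁ + 1/n₂) = 5.4037×√(1/30 + 1/12) = 1.8457
t = (x̄₁ - x̄₂)/SE = (54 - 48)/1.8457 = 3.2508
df = 40, t-critical = ±2.021
Decision: reject H₀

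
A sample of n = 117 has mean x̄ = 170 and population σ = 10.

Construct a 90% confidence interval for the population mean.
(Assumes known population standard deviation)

Answer: (168.4792, 171.5208)

Derivation:
Confidence level: 90%, α = 0.1
z_0.05 = 1.645
SE = σ/√n = 10/√117 = 0.9245
Margin of error = 1.645 × 0.9245 = 1.5208
CI: x̄ ± margin = 170 ± 1.5208
CI: (168.4792, 171.5208)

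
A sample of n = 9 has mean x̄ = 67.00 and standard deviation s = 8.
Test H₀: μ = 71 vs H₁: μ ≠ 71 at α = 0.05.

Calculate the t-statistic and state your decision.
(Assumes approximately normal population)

Answer: t = -1.5000, fail to reject H₀

Derivation:
df = n - 1 = 8
SE = s/√n = 8/√9 = 2.6667
t = (x̄ - μ₀)/SE = (67.00 - 71)/2.6667 = -1.5000
Critical value: t_{0.025,8} = ±2.306
p-value ≈ 0.1720
Decision: fail to reject H₀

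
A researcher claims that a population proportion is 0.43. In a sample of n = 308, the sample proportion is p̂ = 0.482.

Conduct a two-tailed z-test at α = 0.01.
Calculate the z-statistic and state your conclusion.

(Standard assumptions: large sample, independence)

H₀: p = 0.43, H₁: p ≠ 0.43
Standard error: SE = √(p₀(1-p₀)/n) = √(0.43×0.57/308) = 0.028210
z-statistic: z = (p̂ - p₀)/SE = (0.482 - 0.43)/0.028210 = 1.8433
Critical value: z_0.005 = ±2.576
p-value = 0.0653
Decision: fail to reject H₀ at α = 0.01

Answer: z = 1.8433, fail to reject H₀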